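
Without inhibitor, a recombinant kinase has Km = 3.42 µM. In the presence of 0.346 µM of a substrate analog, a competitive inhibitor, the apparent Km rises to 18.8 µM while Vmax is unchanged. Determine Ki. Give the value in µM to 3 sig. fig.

0.0769 µM

Competitive: Km,app = α·Km with α = 1 + [I]/Ki.
α = Km,app/Km = 18.8/3.42 = 5.497.
Since α = 1 + [I]/Ki, [I]/Ki = 5.497 − 1 = 4.497 and Ki = 0.346/4.497 = 0.0769 µM.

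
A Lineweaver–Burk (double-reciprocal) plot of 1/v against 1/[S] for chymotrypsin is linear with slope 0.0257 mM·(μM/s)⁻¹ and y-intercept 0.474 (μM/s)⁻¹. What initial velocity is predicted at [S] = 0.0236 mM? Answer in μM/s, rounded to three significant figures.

0.640 μM/s

The y-intercept is 1/Vmax, so Vmax = 1/0.474 = 2.11 μM/s.
The slope is Km/Vmax, so Km = 0.0257 × 2.11 = 0.0542 mM.
Then v = 2.11 × 0.0236/(0.0542 + 0.0236) = 0.640 μM/s.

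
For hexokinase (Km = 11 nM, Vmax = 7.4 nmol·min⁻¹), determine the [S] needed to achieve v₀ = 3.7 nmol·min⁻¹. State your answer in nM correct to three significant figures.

Rearranging v = Vmax[S]/(Km+[S]) gives [S] = Km·v/(Vmax − v).
[S] = 11 × 3.7 / (7.4 − 3.7) = 40.70/3.700 = 11.0 nM.

11.0 nM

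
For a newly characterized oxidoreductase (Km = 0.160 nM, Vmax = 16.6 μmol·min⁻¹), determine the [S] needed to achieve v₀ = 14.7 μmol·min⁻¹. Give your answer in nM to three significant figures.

Rearranging v = Vmax[S]/(Km+[S]) gives [S] = Km·v/(Vmax − v).
[S] = 0.160 × 14.7 / (16.6 − 14.7) = 2.352/1.900 = 1.24 nM.

1.24 nM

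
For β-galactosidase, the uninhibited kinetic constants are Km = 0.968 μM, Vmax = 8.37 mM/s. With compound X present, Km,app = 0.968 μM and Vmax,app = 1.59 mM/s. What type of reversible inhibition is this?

Vmax decreases (8.37 → 1.59 mM/s) while Km is unchanged — pure noncompetitive inhibition.

noncompetitive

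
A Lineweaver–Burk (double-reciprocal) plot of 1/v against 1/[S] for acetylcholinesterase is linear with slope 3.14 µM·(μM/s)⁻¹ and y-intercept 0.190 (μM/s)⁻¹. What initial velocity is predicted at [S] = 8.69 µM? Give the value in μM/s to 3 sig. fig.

The y-intercept is 1/Vmax, so Vmax = 1/0.190 = 5.26 μM/s.
The slope is Km/Vmax, so Km = 3.14 × 5.26 = 16.5 µM.
Then v = 5.26 × 8.69/(16.5 + 8.69) = 1.81 μM/s.

1.81 μM/s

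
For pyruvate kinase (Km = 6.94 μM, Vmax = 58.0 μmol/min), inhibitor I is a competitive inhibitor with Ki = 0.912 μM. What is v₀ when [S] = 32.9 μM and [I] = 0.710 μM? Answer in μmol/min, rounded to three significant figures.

With α = 1 + [I]/Ki = 1 + 0.710/0.912 = 1.779, the competitive rate law is v = Vmax[S] / (αKm + [S]).
v = 58.0×32.9 / (1.779×6.94 + 32.9) = 1908/45.24 = 42.2 μmol/min.

42.2 μmol/min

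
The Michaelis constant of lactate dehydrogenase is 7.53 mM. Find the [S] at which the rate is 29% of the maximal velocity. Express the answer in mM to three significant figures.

v/Vmax = [S]/(Km+[S]) = 0.29, so [S] = Km·0.29/(1 − 0.29) = 7.53 × 0.4085.
[S] = 3.08 mM.

3.08 mM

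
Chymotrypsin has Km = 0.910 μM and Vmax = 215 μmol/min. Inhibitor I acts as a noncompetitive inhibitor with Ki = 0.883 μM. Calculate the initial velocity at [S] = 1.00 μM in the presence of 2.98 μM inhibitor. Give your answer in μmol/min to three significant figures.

α = 1 + [I]/Ki = 1 + 2.98/0.883 = 4.375.
For a noncompetitive inhibitor, Vmax is reduced to Vmax/α while Km is unchanged: Km,app = 0.910 μM, Vmax,app = 49.1 μmol/min.
v = Vmax,app·[S]/(Km,app + [S]) = 49.1 × 1.00/(0.910 + 1.00) = 25.7 μmol/min.

25.7 μmol/min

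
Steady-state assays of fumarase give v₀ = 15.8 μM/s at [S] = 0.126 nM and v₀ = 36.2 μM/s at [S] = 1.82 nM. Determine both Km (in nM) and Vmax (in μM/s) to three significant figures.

Km = 0.193 nM; Vmax = 40.0 μM/s

In reciprocal form, 1/v = (Km/Vmax)·(1/[S]) + 1/Vmax. The two points give (1/[S], 1/v) = (7.937, 0.06329) and (0.5495, 0.02762).
Slope = (0.06329 − 0.02762)/(7.937 − 0.5495) = 0.004828; intercept = 0.06329 − 0.004828×7.937 = 0.02497.
Vmax = 1/intercept = 40.0 μM/s; Km = slope × Vmax = 0.004828 × 40.0 = 0.193 nM.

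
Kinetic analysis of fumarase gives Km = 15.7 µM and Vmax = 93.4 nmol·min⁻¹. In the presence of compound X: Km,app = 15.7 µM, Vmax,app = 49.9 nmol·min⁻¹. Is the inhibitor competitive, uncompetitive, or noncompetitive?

Vmax decreases (93.4 → 49.9 nmol·min⁻¹) while Km is unchanged — pure noncompetitive inhibition.

noncompetitive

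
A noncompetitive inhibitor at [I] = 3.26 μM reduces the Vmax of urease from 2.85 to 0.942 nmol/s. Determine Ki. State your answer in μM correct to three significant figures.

Noncompetitive: Vmax,app = Vmax/α with α = 1 + [I]/Ki.
α = Vmax/Vmax,app = 2.85/0.942 = 3.025.
Since α = 1 + [I]/Ki, [I]/Ki = 3.025 − 1 = 2.025 and Ki = 3.26/2.025 = 1.61 μM.

1.61 μM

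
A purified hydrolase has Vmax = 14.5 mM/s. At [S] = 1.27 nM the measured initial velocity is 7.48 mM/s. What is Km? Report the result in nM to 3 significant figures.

1.19 nM

From v = Vmax[S]/(Km+[S]), Km = [S](Vmax − v)/v.
Km = 1.27 × (14.5 − 7.48) / 7.48 = 8.915/7.48 = 1.19 nM.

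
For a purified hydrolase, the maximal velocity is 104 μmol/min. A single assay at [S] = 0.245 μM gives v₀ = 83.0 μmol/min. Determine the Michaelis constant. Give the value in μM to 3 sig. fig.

v/Vmax = 83.0/104 = 0.7981 = [S]/(Km+[S]).
So Km + [S] = [S]/0.7981 = 0.3070 μM, giving Km = 0.3070 − 0.245 = 0.0620 μM.

0.0620 μM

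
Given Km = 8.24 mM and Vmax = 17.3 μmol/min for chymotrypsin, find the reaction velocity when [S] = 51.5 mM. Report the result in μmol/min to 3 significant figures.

14.9 μmol/min

[S]/(Km+[S]) = 51.5/59.74 = 0.8621, the fractional saturation.
v = 0.8621 × Vmax = 0.8621 × 17.3 = 14.9 μmol/min.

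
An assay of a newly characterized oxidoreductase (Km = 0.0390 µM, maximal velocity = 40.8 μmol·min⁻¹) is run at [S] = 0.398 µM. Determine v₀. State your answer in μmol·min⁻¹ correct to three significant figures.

[S]/(Km+[S]) = 0.398/0.4370 = 0.9108, the fractional saturation.
v = 0.9108 × Vmax = 0.9108 × 40.8 = 37.2 μmol·min⁻¹.

37.2 μmol·min⁻¹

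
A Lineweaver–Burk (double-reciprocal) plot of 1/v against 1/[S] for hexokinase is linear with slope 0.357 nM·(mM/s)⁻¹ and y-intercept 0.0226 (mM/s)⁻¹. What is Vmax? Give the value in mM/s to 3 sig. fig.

The y-intercept of a Lineweaver–Burk plot equals 1/Vmax, so Vmax = 1/0.0226 = 44.2 mM/s.

44.2 mM/s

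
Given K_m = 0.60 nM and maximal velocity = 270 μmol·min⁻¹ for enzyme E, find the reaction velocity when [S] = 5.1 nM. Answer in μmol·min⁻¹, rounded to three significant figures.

[S]/(Km+[S]) = 5.1/5.700 = 0.8947, the fractional saturation.
v = 0.8947 × Vmax = 0.8947 × 270 = 242 μmol·min⁻¹.

242 μmol·min⁻¹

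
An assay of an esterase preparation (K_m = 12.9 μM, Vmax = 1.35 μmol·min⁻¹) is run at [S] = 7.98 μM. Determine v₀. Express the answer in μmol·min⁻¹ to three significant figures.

v = Vmax·[S]/(Km + [S]) = 1.35 × 7.98 / (12.9 + 7.98)
  = 10.77 / 20.88 = 0.516 μmol·min⁻¹.

0.516 μmol·min⁻¹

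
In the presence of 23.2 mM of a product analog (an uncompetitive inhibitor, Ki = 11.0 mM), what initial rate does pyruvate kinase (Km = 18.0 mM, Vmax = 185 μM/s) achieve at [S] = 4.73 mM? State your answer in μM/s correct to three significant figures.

26.8 μM/s

With α = 1 + [I]/Ki = 1 + 23.2/11.0 = 3.109, the uncompetitive rate law is v = (Vmax/α)·[S] / (Km/α + [S]).
v = (185/3.109)×4.73 / (18.0/3.109 + 4.73) = 281.4/10.52 = 26.8 μM/s.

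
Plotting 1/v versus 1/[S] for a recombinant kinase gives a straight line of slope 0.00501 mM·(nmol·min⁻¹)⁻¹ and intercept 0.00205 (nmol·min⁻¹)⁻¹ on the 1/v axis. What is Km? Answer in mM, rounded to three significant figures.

y-intercept = 1/Vmax ⇒ Vmax = 488 nmol·min⁻¹; slope = Km/Vmax ⇒ Km = slope × Vmax.
Km = 0.00501 × 488 = 2.44 mM.

2.44 mM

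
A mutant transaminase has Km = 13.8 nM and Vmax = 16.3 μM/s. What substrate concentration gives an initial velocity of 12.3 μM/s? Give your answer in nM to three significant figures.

The required fractional saturation is v/Vmax = 12.3/16.3 = 0.7546.
Then [S]/(Km+[S]) = 0.7546 ⇒ [S] = 13.8 × 0.7546/(1 − 0.7546) = 42.4 nM.

42.4 nM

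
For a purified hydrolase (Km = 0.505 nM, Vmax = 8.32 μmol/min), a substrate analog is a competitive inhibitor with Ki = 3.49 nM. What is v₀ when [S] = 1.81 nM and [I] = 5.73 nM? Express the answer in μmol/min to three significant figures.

4.79 μmol/min

With α = 1 + [I]/Ki = 1 + 5.73/3.49 = 2.642, the competitive rate law is v = Vmax[S] / (αKm + [S]).
v = 8.32×1.81 / (2.642×0.505 + 1.81) = 15.06/3.144 = 4.79 μmol/min.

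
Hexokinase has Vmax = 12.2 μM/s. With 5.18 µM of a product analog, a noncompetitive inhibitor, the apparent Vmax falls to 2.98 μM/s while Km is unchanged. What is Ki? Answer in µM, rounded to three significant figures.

Noncompetitive: Vmax,app = Vmax/α with α = 1 + [I]/Ki.
α = Vmax/Vmax,app = 12.2/2.98 = 4.094.
Since α = 1 + [I]/Ki, [I]/Ki = 4.094 − 1 = 3.094 and Ki = 5.18/3.094 = 1.67 µM.

1.67 µM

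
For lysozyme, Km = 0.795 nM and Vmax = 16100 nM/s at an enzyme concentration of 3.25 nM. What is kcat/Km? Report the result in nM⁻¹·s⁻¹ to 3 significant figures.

kcat = Vmax/[E]total = 16100/3.25 = 4950 s⁻¹.
kcat/Km = 4950/0.795 = 6230 nM⁻¹·s⁻¹.

6230 nM⁻¹·s⁻¹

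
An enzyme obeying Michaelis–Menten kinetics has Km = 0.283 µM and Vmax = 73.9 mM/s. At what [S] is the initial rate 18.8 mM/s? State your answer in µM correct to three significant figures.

0.0966 µM

Rearranging v = Vmax[S]/(Km+[S]) gives [S] = Km·v/(Vmax − v).
[S] = 0.283 × 18.8 / (73.9 − 18.8) = 5.320/55.10 = 0.0966 µM.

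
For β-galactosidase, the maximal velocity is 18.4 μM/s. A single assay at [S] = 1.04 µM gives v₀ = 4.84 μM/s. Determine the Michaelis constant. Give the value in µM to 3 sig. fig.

v/Vmax = 4.84/18.4 = 0.2630 = [S]/(Km+[S]).
So Km + [S] = [S]/0.2630 = 3.954 µM, giving Km = 3.954 − 1.04 = 2.91 µM.

2.91 µM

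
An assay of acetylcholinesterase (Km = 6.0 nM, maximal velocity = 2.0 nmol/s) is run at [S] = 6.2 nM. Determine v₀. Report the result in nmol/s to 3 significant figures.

1.02 nmol/s

v = Vmax·[S]/(Km + [S]) = 2.0 × 6.2 / (6.0 + 6.2)
  = 12.40 / 12.20 = 1.02 nmol/s.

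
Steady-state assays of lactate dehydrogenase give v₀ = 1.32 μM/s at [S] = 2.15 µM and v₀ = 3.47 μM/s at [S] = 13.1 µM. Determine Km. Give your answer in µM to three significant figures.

6.16 µM

In reciprocal form, 1/v = (Km/Vmax)·(1/[S]) + 1/Vmax. The two points give (1/[S], 1/v) = (0.4651, 0.7576) and (0.07634, 0.2882).
Slope = (0.7576 − 0.2882)/(0.4651 − 0.07634) = 1.207; intercept = 0.7576 − 1.207×0.4651 = 0.1960.
Vmax = 1/intercept = 5.10 μM/s; Km = slope × Vmax = 1.207 × 5.10 = 6.16 µM.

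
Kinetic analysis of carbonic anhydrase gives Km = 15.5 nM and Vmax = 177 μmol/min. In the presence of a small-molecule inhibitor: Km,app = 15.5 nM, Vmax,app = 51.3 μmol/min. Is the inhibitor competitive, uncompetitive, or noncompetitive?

noncompetitive

Vmax decreases (177 → 51.3 μmol/min) while Km is unchanged — pure noncompetitive inhibition.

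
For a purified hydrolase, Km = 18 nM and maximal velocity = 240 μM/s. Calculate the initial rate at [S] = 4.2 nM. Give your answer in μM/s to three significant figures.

v = Vmax·[S]/(Km + [S]) = 240 × 4.2 / (18 + 4.2)
  = 1008 / 22.20 = 45.4 μM/s.

45.4 μM/s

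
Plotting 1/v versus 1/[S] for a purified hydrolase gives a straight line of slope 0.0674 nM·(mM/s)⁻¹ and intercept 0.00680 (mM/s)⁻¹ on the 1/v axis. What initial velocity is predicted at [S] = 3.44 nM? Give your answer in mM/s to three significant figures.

37.9 mM/s

The y-intercept is 1/Vmax, so Vmax = 1/0.00680 = 147 mM/s.
The slope is Km/Vmax, so Km = 0.0674 × 147 = 9.91 nM.
Then v = 147 × 3.44/(9.91 + 3.44) = 37.9 mM/s.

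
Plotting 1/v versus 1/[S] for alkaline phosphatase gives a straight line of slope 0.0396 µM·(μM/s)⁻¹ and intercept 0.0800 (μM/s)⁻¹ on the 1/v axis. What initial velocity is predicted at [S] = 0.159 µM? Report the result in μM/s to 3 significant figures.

The y-intercept is 1/Vmax, so Vmax = 1/0.0800 = 12.5 μM/s.
The slope is Km/Vmax, so Km = 0.0396 × 12.5 = 0.495 µM.
Then v = 12.5 × 0.159/(0.495 + 0.159) = 3.04 μM/s.

3.04 μM/s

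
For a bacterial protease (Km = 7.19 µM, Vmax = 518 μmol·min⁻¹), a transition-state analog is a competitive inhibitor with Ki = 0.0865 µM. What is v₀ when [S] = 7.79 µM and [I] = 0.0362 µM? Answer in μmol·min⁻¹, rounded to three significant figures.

α = 1 + [I]/Ki = 1 + 0.0362/0.0865 = 1.418.
For a competitive inhibitor, Vmax is unchanged and the apparent Km becomes α·Km: Km,app = 10.2 µM, Vmax,app = 518 μmol·min⁻¹.
v = Vmax,app·[S]/(Km,app + [S]) = 518 × 7.79/(10.2 + 7.79) = 224 μmol·min⁻¹.

224 μmol·min⁻¹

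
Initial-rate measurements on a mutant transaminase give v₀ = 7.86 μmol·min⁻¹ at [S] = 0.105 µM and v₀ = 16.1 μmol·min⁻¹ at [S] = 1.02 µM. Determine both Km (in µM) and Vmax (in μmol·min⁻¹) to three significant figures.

From v = Vmax[S]/(Km+[S]), each point gives Vmax = v(Km+[S])/[S].
Equating: 7.86(Km+0.105)/0.105 = 16.1(Km+1.02)/1.02.
74.86·Km + 7.86 = 15.78·Km + 16.1, so (74.86 − 15.78)·Km = 16.1 − 7.86.
Km = 8.240/59.07 = 0.139 µM; then Vmax = 7.86(0.139+0.105)/0.105 = 18.3 μmol·min⁻¹.

Km = 0.139 µM; Vmax = 18.3 μmol·min⁻¹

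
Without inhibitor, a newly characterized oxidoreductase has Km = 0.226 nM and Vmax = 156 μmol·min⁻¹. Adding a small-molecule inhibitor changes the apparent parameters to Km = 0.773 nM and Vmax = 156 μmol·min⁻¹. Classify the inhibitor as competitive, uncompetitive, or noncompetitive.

competitive

Km increases (0.226 → 0.773 nM) while Vmax is unchanged — the hallmark of competitive inhibition.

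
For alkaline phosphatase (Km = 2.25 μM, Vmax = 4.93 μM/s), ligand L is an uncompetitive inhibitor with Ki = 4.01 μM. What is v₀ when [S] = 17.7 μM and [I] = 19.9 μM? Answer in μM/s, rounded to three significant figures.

With α = 1 + [I]/Ki = 1 + 19.9/4.01 = 5.963, the uncompetitive rate law is v = (Vmax/α)·[S] / (Km/α + [S]).
v = (4.93/5.963)×17.7 / (2.25/5.963 + 17.7) = 14.63/18.08 = 0.810 μM/s.

0.810 μM/s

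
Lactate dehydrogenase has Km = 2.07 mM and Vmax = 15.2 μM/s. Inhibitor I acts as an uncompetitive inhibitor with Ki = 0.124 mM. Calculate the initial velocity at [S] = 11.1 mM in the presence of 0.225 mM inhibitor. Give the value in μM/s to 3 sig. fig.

5.06 μM/s

With α = 1 + [I]/Ki = 1 + 0.225/0.124 = 2.815, the uncompetitive rate law is v = (Vmax/α)·[S] / (Km/α + [S]).
v = (15.2/2.815)×11.1 / (2.07/2.815 + 11.1) = 59.95/11.84 = 5.06 μM/s.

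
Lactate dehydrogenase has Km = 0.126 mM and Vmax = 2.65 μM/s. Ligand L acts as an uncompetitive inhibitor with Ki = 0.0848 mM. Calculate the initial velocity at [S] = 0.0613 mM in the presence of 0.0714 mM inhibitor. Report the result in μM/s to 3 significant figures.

0.680 μM/s

With α = 1 + [I]/Ki = 1 + 0.0714/0.0848 = 1.842, the uncompetitive rate law is v = (Vmax/α)·[S] / (Km/α + [S]).
v = (2.65/1.842)×0.0613 / (0.126/1.842 + 0.0613) = 0.08819/0.1297 = 0.680 μM/s.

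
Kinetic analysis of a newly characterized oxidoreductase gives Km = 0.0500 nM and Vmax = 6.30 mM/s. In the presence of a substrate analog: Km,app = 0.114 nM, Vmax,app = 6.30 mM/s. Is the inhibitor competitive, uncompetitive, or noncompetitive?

competitive

Km increases (0.0500 → 0.114 nM) while Vmax is unchanged — the hallmark of competitive inhibition.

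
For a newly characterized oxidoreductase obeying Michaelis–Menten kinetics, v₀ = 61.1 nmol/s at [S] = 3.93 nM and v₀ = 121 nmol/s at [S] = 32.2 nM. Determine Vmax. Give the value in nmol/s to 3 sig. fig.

140 nmol/s

In reciprocal form, 1/v = (Km/Vmax)·(1/[S]) + 1/Vmax. The two points give (1/[S], 1/v) = (0.2545, 0.01637) and (0.03106, 0.008264).
Slope = (0.01637 − 0.008264)/(0.2545 − 0.03106) = 0.03627; intercept = 0.01637 − 0.03627×0.2545 = 0.007138.
Vmax = 1/intercept = 140 nmol/s; Km = slope × Vmax = 0.03627 × 140 = 5.08 nM.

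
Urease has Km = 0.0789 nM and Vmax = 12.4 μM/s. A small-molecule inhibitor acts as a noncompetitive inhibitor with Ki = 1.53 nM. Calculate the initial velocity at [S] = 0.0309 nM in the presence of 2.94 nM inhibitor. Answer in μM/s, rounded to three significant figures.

With α = 1 + [I]/Ki = 1 + 2.94/1.53 = 2.922, the noncompetitive rate law is v = (Vmax/α)·[S] / (Km + [S]).
v = (12.4/2.922)×0.0309 / (0.0789 + 0.0309) = 0.1311/0.1098 = 1.19 μM/s.

1.19 μM/s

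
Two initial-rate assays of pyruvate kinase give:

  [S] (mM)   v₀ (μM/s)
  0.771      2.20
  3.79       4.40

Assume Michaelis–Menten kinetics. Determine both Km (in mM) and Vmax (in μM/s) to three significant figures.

From v = Vmax[S]/(Km+[S]), each point gives Vmax = v(Km+[S])/[S].
Equating: 2.20(Km+0.771)/0.771 = 4.40(Km+3.79)/3.79.
2.853·Km + 2.20 = 1.161·Km + 4.40, so (2.853 − 1.161)·Km = 4.40 − 2.20.
Km = 2.200/1.692 = 1.30 mM; then Vmax = 2.20(1.30+0.771)/0.771 = 5.91 μM/s.

Km = 1.30 mM; Vmax = 5.91 μM/s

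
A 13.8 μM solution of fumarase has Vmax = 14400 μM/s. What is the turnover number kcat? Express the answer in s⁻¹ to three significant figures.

kcat = Vmax/[E]total = 14400 μM/s / 13.8 μM = 1040 s⁻¹.

1040 s⁻¹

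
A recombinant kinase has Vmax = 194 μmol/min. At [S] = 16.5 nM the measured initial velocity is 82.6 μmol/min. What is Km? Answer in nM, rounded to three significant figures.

From v = Vmax[S]/(Km+[S]), Km = [S](Vmax − v)/v.
Km = 16.5 × (194 − 82.6) / 82.6 = 1838/82.6 = 22.3 nM.

22.3 nM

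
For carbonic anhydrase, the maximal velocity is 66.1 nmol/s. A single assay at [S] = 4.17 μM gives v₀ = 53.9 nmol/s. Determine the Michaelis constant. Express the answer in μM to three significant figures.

From v = Vmax[S]/(Km+[S]), Km = [S](Vmax − v)/v.
Km = 4.17 × (66.1 − 53.9) / 53.9 = 50.87/53.9 = 0.944 μM.

0.944 μM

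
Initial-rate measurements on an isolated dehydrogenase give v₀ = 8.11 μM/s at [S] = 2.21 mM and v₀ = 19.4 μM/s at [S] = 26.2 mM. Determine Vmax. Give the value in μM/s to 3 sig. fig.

22.3 μM/s

From v = Vmax[S]/(Km+[S]), each point gives Vmax = v(Km+[S])/[S].
Equating: 8.11(Km+2.21)/2.21 = 19.4(Km+26.2)/26.2.
3.670·Km + 8.11 = 0.7405·Km + 19.4, so (3.670 − 0.7405)·Km = 19.4 − 8.11.
Km = 11.29/2.929 = 3.85 mM; then Vmax = 8.11(3.85+2.21)/2.21 = 22.3 μM/s.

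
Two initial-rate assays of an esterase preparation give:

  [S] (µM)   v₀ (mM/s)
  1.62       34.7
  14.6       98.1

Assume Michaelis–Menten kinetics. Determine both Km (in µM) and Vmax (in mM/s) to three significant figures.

From v = Vmax[S]/(Km+[S]), each point gives Vmax = v(Km+[S])/[S].
Equating: 34.7(Km+1.62)/1.62 = 98.1(Km+14.6)/14.6.
21.42·Km + 34.7 = 6.719·Km + 98.1, so (21.42 − 6.719)·Km = 98.1 − 34.7.
Km = 63.40/14.70 = 4.31 µM; then Vmax = 34.7(4.31+1.62)/1.62 = 127 mM/s.

Km = 4.31 µM; Vmax = 127 mM/s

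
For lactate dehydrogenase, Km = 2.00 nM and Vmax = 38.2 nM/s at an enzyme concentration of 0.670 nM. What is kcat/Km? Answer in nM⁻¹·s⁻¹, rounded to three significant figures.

28.5 nM⁻¹·s⁻¹

kcat = Vmax/[E]total = 38.2/0.670 = 57.0 s⁻¹.
kcat/Km = 57.0/2.00 = 28.5 nM⁻¹·s⁻¹.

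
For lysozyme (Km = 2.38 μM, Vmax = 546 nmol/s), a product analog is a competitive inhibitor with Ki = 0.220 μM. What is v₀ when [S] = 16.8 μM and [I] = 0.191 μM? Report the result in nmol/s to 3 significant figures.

432 nmol/s

With α = 1 + [I]/Ki = 1 + 0.191/0.220 = 1.868, the competitive rate law is v = Vmax[S] / (αKm + [S]).
v = 546×16.8 / (1.868×2.38 + 16.8) = 9173/21.25 = 432 nmol/s.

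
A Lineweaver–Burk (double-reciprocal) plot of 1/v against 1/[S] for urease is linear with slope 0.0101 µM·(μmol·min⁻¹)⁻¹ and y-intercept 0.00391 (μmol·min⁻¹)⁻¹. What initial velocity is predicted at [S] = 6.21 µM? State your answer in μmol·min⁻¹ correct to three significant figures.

The y-intercept is 1/Vmax, so Vmax = 1/0.00391 = 256 μmol·min⁻¹.
The slope is Km/Vmax, so Km = 0.0101 × 256 = 2.58 µM.
Then v = 256 × 6.21/(2.58 + 6.21) = 181 μmol·min⁻¹.

181 μmol·min⁻¹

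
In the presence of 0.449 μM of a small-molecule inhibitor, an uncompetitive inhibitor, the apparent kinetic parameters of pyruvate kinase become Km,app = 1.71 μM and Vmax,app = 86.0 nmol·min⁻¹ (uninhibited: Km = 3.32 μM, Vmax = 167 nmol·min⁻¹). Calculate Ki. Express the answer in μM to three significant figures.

0.477 μM

Uncompetitive: Vmax,app = Vmax/α (and Km,app = Km/α) with α = 1 + [I]/Ki.
α = Vmax/Vmax,app = 167/86.0 = 1.942.
Ki = [I]/(α − 1) = 0.449/0.9419 = 0.477 μM.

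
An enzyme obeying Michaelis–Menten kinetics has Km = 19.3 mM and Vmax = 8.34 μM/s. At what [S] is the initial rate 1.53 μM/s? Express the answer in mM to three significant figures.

The required fractional saturation is v/Vmax = 1.53/8.34 = 0.1835.
Then [S]/(Km+[S]) = 0.1835 ⇒ [S] = 19.3 × 0.1835/(1 − 0.1835) = 4.34 mM.

4.34 mM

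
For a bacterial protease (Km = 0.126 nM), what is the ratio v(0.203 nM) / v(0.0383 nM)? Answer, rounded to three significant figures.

Since Vmax cancels, v₂/v₁ = [S]₂(Km+[S]₁) / [S]₁(Km+[S]₂).
= 0.203×(0.126+0.0383) / (0.0383×(0.126+0.203)) = 0.03335/0.01260 = 2.65.

2.65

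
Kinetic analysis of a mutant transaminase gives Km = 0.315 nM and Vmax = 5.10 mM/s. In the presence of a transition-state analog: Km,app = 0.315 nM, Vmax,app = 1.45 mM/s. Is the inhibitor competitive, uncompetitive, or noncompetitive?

noncompetitive

Vmax decreases (5.10 → 1.45 mM/s) while Km is unchanged — pure noncompetitive inhibition.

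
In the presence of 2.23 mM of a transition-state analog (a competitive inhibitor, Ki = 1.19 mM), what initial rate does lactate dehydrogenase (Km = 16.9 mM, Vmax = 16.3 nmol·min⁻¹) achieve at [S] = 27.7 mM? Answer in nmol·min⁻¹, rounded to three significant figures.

5.92 nmol·min⁻¹

With α = 1 + [I]/Ki = 1 + 2.23/1.19 = 2.874, the competitive rate law is v = Vmax[S] / (αKm + [S]).
v = 16.3×27.7 / (2.874×16.9 + 27.7) = 451.5/76.27 = 5.92 nmol·min⁻¹.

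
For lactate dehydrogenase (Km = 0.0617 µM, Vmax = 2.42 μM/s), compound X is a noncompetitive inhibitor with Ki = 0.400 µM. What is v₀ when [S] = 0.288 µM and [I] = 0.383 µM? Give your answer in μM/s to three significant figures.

α = 1 + [I]/Ki = 1 + 0.383/0.400 = 1.958.
For a noncompetitive inhibitor, Vmax is reduced to Vmax/α while Km is unchanged: Km,app = 0.0617 µM, Vmax,app = 1.24 μM/s.
v = Vmax,app·[S]/(Km,app + [S]) = 1.24 × 0.288/(0.0617 + 0.288) = 1.02 μM/s.

1.02 μM/s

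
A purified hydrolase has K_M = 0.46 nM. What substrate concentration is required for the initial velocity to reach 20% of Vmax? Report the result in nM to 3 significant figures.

v/Vmax = [S]/(Km+[S]) = 0.2, so [S] = Km·0.2/(1 − 0.2) = 0.46 × 0.2500.
[S] = 0.115 nM.

0.115 nM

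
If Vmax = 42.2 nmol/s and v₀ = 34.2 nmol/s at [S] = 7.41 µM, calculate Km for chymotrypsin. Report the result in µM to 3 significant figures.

From v = Vmax[S]/(Km+[S]), Km = [S](Vmax − v)/v.
Km = 7.41 × (42.2 − 34.2) / 34.2 = 59.28/34.2 = 1.73 µM.

1.73 µM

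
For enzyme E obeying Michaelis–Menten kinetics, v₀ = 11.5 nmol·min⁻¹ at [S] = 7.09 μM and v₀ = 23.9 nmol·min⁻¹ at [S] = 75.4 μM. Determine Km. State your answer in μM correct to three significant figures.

From v = Vmax[S]/(Km+[S]), each point gives Vmax = v(Km+[S])/[S].
Equating: 11.5(Km+7.09)/7.09 = 23.9(Km+75.4)/75.4.
1.622·Km + 11.5 = 0.3170·Km + 23.9, so (1.622 − 0.3170)·Km = 23.9 − 11.5.
Km = 12.40/1.305 = 9.50 μM; then Vmax = 11.5(9.50+7.09)/7.09 = 26.9 nmol·min⁻¹.

9.50 μM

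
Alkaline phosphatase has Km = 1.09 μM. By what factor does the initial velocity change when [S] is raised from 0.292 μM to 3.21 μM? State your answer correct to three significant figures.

Since Vmax cancels, v₂/v₁ = [S]₂(Km+[S]₁) / [S]₁(Km+[S]₂).
= 3.21×(1.09+0.292) / (0.292×(1.09+3.21)) = 4.436/1.256 = 3.53.

3.53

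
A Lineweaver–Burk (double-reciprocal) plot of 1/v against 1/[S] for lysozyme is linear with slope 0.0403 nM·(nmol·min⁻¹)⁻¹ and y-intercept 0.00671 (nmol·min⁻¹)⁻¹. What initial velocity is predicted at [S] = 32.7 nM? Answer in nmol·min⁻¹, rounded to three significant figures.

126 nmol·min⁻¹

The y-intercept is 1/Vmax, so Vmax = 1/0.00671 = 149 nmol·min⁻¹.
The slope is Km/Vmax, so Km = 0.0403 × 149 = 6.01 nM.
Then v = 149 × 32.7/(6.01 + 32.7) = 126 nmol·min⁻¹.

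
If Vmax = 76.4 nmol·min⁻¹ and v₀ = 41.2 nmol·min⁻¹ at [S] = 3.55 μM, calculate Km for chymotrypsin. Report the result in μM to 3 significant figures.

3.03 μM

From v = Vmax[S]/(Km+[S]), Km = [S](Vmax − v)/v.
Km = 3.55 × (76.4 − 41.2) / 41.2 = 125.0/41.2 = 3.03 μM.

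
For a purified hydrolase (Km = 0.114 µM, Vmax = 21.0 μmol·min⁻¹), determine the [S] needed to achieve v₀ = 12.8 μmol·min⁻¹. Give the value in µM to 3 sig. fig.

0.178 µM

The required fractional saturation is v/Vmax = 12.8/21.0 = 0.6095.
Then [S]/(Km+[S]) = 0.6095 ⇒ [S] = 0.114 × 0.6095/(1 − 0.6095) = 0.178 µM.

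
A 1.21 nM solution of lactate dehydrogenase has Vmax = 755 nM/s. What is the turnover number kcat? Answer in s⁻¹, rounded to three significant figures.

624 s⁻¹

kcat = Vmax/[E]total = 755 nM/s / 1.21 nM = 624 s⁻¹.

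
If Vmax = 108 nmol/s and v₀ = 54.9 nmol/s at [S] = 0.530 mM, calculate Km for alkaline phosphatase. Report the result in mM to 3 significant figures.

0.513 mM

From v = Vmax[S]/(Km+[S]), Km = [S](Vmax − v)/v.
Km = 0.530 × (108 − 54.9) / 54.9 = 28.14/54.9 = 0.513 mM.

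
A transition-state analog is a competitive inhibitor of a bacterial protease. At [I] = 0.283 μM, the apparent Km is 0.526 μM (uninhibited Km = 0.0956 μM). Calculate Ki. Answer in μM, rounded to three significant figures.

Competitive: Km,app = α·Km with α = 1 + [I]/Ki.
α = Km,app/Km = 0.526/0.0956 = 5.502.
Ki = [I]/(α − 1) = 0.283/4.502 = 0.0629 μM.

0.0629 μM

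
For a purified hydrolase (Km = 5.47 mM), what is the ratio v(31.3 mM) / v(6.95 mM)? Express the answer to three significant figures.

1.52

Since Vmax cancels, v₂/v₁ = [S]₂(Km+[S]₁) / [S]₁(Km+[S]₂).
= 31.3×(5.47+6.95) / (6.95×(5.47+31.3)) = 388.7/255.6 = 1.52.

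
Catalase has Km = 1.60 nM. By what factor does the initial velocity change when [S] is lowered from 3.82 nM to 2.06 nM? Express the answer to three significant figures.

0.799

Since Vmax cancels, v₂/v₁ = [S]₂(Km+[S]₁) / [S]₁(Km+[S]₂).
= 2.06×(1.60+3.82) / (3.82×(1.60+2.06)) = 11.17/13.98 = 0.799.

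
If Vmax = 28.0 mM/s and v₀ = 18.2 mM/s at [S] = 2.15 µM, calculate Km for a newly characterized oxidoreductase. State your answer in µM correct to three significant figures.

From v = Vmax[S]/(Km+[S]), Km = [S](Vmax − v)/v.
Km = 2.15 × (28.0 − 18.2) / 18.2 = 21.07/18.2 = 1.16 µM.

1.16 µM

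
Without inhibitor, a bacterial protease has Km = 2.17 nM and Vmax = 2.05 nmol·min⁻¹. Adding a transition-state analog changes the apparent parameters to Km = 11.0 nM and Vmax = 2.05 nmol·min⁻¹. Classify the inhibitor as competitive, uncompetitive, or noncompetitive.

Km increases (2.17 → 11.0 nM) while Vmax is unchanged — the hallmark of competitive inhibition.

competitive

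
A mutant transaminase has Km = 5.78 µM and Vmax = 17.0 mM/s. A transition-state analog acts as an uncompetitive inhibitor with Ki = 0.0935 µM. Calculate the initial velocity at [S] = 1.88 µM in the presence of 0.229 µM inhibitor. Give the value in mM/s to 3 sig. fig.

α = 1 + [I]/Ki = 1 + 0.229/0.0935 = 3.449.
For an uncompetitive inhibitor, both parameters are divided by α, giving Vmax/α and Km/α: Km,app = 1.68 µM, Vmax,app = 4.93 mM/s.
v = Vmax,app·[S]/(Km,app + [S]) = 4.93 × 1.88/(1.68 + 1.88) = 2.61 mM/s.

2.61 mM/s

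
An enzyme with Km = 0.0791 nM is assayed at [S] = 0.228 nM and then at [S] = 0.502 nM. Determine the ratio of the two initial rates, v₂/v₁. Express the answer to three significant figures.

Since Vmax cancels, v₂/v₁ = [S]₂(Km+[S]₁) / [S]₁(Km+[S]₂).
= 0.502×(0.0791+0.228) / (0.228×(0.0791+0.502)) = 0.1542/0.1325 = 1.16.

1.16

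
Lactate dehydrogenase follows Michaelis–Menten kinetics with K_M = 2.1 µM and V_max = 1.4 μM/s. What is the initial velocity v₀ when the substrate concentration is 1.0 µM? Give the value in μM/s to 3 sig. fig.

[S]/(Km+[S]) = 1.0/3.100 = 0.3226, the fractional saturation.
v = 0.3226 × Vmax = 0.3226 × 1.4 = 0.452 μM/s.

0.452 μM/s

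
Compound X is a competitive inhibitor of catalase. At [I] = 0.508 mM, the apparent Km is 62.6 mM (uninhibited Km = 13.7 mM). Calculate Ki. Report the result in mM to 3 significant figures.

0.142 mM

Competitive: Km,app = α·Km with α = 1 + [I]/Ki.
α = Km,app/Km = 62.6/13.7 = 4.569.
Since α = 1 + [I]/Ki, [I]/Ki = 4.569 − 1 = 3.569 and Ki = 0.508/3.569 = 0.142 mM.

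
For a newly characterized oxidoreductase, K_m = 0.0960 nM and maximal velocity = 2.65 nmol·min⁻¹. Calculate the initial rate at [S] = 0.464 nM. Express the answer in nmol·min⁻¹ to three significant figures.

[S]/(Km+[S]) = 0.464/0.5600 = 0.8286, the fractional saturation.
v = 0.8286 × Vmax = 0.8286 × 2.65 = 2.20 nmol·min⁻¹.

2.20 nmol·min⁻¹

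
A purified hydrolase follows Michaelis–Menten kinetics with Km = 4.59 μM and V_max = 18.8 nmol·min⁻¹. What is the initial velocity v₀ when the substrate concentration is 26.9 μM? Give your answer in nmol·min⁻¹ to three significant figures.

[S]/(Km+[S]) = 26.9/31.49 = 0.8542, the fractional saturation.
v = 0.8542 × Vmax = 0.8542 × 18.8 = 16.1 nmol·min⁻¹.

16.1 nmol·min⁻¹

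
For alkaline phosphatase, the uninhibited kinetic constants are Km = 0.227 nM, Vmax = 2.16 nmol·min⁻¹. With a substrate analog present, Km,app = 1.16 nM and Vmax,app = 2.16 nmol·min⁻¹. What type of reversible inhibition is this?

competitive

Km increases (0.227 → 1.16 nM) while Vmax is unchanged — the hallmark of competitive inhibition.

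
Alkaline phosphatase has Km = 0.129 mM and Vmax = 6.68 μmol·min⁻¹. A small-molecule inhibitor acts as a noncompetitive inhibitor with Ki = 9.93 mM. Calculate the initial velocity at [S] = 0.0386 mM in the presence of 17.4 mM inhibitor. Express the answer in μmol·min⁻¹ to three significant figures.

0.559 μmol·min⁻¹

α = 1 + [I]/Ki = 1 + 17.4/9.93 = 2.752.
For a noncompetitive inhibitor, Vmax is reduced to Vmax/α while Km is unchanged: Km,app = 0.129 mM, Vmax,app = 2.43 μmol·min⁻¹.
v = Vmax,app·[S]/(Km,app + [S]) = 2.43 × 0.0386/(0.129 + 0.0386) = 0.559 μmol·min⁻¹.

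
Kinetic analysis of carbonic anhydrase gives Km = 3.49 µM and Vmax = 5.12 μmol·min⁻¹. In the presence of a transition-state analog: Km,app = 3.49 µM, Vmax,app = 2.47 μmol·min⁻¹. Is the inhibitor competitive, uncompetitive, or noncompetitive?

noncompetitive

Vmax decreases (5.12 → 2.47 μmol·min⁻¹) while Km is unchanged — pure noncompetitive inhibition.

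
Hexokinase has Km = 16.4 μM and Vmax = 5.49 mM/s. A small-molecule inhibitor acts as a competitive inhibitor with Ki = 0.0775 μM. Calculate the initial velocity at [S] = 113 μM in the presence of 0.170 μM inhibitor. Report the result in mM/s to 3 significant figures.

3.75 mM/s

With α = 1 + [I]/Ki = 1 + 0.170/0.0775 = 3.194, the competitive rate law is v = Vmax[S] / (αKm + [S]).
v = 5.49×113 / (3.194×16.4 + 113) = 620.4/165.4 = 3.75 mM/s.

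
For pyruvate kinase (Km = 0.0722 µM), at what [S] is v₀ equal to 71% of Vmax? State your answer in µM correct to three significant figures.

0.177 µM

v/Vmax = [S]/(Km+[S]) = 0.71, so [S] = Km·0.71/(1 − 0.71) = 0.0722 × 2.448.
[S] = 0.177 µM.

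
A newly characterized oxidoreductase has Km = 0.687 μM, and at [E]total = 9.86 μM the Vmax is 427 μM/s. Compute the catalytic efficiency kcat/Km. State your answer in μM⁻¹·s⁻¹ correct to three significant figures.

63.0 μM⁻¹·s⁻¹

kcat = Vmax/[E]total = 427/9.86 = 43.3 s⁻¹.
kcat/Km = 43.3/0.687 = 63.0 μM⁻¹·s⁻¹.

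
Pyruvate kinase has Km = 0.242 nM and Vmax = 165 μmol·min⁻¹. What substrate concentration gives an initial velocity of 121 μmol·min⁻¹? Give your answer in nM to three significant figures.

The required fractional saturation is v/Vmax = 121/165 = 0.7333.
Then [S]/(Km+[S]) = 0.7333 ⇒ [S] = 0.242 × 0.7333/(1 − 0.7333) = 0.666 nM.

0.666 nM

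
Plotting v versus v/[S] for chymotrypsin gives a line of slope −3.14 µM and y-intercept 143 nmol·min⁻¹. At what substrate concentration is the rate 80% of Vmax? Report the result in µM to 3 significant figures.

12.6 µM

The Eadie–Hofstee slope gives Km = 3.14 µM (slope = −Km).
v/Vmax = [S]/(Km+[S]) = 0.8 ⇒ [S] = Km·0.8/(1−0.8) = 3.14 × 4.000 = 12.6 µM.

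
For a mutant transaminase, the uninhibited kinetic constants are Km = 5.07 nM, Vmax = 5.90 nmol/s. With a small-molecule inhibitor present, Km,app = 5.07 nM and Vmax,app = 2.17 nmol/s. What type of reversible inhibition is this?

noncompetitive

Vmax decreases (5.90 → 2.17 nmol/s) while Km is unchanged — pure noncompetitive inhibition.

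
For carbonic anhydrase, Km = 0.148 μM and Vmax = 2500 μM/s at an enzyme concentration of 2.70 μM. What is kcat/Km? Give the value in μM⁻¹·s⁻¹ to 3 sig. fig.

6260 μM⁻¹·s⁻¹

kcat = Vmax/[E]total = 2500/2.70 = 926 s⁻¹.
kcat/Km = 926/0.148 = 6260 μM⁻¹·s⁻¹.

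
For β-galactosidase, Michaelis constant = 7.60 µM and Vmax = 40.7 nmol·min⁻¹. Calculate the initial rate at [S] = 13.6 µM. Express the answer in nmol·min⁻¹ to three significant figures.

26.1 nmol·min⁻¹

v = Vmax·[S]/(Km + [S]) = 40.7 × 13.6 / (7.60 + 13.6)
  = 553.5 / 21.20 = 26.1 nmol·min⁻¹.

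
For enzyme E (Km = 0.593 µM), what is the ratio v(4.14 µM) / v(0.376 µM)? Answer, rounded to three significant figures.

The fractional saturations are [S]/(Km+[S]) = 0.376/0.9690 = 0.3880 and 4.14/4.733 = 0.8747.
v₂/v₁ is just their ratio: 0.8747/0.3880 = 2.25.

2.25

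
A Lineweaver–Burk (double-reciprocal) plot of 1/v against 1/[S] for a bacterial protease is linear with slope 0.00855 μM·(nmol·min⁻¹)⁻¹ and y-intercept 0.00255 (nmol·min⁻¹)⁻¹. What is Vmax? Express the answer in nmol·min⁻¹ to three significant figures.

392 nmol·min⁻¹

The y-intercept of a Lineweaver–Burk plot equals 1/Vmax, so Vmax = 1/0.00255 = 392 nmol·min⁻¹.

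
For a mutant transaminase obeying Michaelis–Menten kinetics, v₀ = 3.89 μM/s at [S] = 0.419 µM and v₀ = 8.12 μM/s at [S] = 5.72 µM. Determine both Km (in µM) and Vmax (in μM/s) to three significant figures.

In reciprocal form, 1/v = (Km/Vmax)·(1/[S]) + 1/Vmax. The two points give (1/[S], 1/v) = (2.387, 0.2571) and (0.1748, 0.1232).
Slope = (0.2571 − 0.1232)/(2.387 − 0.1748) = 0.06055; intercept = 0.2571 − 0.06055×2.387 = 0.1126.
Vmax = 1/intercept = 8.88 μM/s; Km = slope × Vmax = 0.06055 × 8.88 = 0.538 µM.

Km = 0.538 µM; Vmax = 8.88 μM/s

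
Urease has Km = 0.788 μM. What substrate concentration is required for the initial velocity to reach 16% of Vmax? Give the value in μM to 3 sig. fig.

0.150 μM

v/Vmax = [S]/(Km+[S]) = 0.16, so [S] = Km·0.16/(1 − 0.16) = 0.788 × 0.1905.
[S] = 0.150 μM.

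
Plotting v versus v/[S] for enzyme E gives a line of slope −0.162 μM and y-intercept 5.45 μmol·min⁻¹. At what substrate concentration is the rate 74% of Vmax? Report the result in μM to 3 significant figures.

The Eadie–Hofstee slope gives Km = 0.162 μM (slope = −Km).
v/Vmax = [S]/(Km+[S]) = 0.74 ⇒ [S] = Km·0.74/(1−0.74) = 0.162 × 2.846 = 0.461 μM.

0.461 μM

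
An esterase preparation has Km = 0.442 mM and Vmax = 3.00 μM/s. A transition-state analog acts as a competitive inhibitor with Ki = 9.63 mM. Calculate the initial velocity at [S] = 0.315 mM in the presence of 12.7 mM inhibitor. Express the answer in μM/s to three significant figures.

0.705 μM/s

α = 1 + [I]/Ki = 1 + 12.7/9.63 = 2.319.
For a competitive inhibitor, Vmax is unchanged and the apparent Km becomes α·Km: Km,app = 1.02 mM, Vmax,app = 3.00 μM/s.
v = Vmax,app·[S]/(Km,app + [S]) = 3.00 × 0.315/(1.02 + 0.315) = 0.705 μM/s.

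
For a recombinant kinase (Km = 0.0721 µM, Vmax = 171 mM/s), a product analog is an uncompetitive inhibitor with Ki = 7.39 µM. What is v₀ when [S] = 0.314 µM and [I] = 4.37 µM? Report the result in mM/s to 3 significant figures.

With α = 1 + [I]/Ki = 1 + 4.37/7.39 = 1.591, the uncompetitive rate law is v = (Vmax/α)·[S] / (Km/α + [S]).
v = (171/1.591)×0.314 / (0.0721/1.591 + 0.314) = 33.74/0.3593 = 93.9 mM/s.

93.9 mM/s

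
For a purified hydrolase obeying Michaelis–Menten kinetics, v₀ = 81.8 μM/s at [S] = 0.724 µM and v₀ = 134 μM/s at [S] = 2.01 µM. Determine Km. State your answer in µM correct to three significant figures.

1.13 µM

In reciprocal form, 1/v = (Km/Vmax)·(1/[S]) + 1/Vmax. The two points give (1/[S], 1/v) = (1.381, 0.01222) and (0.4975, 0.007463).
Slope = (0.01222 − 0.007463)/(1.381 − 0.4975) = 0.005389; intercept = 0.01222 − 0.005389×1.381 = 0.004782.
Vmax = 1/intercept = 209 μM/s; Km = slope × Vmax = 0.005389 × 209 = 1.13 µM.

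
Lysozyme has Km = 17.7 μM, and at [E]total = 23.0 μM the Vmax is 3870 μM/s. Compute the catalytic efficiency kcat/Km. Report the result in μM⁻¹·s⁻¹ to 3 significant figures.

9.51 μM⁻¹·s⁻¹

kcat = Vmax/[E]total = 3870/23.0 = 168 s⁻¹.
kcat/Km = 168/17.7 = 9.51 μM⁻¹·s⁻¹.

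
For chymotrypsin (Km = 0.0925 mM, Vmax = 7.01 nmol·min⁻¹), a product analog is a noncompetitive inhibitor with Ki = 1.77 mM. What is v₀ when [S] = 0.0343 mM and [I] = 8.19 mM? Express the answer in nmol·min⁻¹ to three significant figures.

0.337 nmol·min⁻¹

α = 1 + [I]/Ki = 1 + 8.19/1.77 = 5.627.
For a noncompetitive inhibitor, Vmax is reduced to Vmax/α while Km is unchanged: Km,app = 0.0925 mM, Vmax,app = 1.25 nmol·min⁻¹.
v = Vmax,app·[S]/(Km,app + [S]) = 1.25 × 0.0343/(0.0925 + 0.0343) = 0.337 nmol·min⁻¹.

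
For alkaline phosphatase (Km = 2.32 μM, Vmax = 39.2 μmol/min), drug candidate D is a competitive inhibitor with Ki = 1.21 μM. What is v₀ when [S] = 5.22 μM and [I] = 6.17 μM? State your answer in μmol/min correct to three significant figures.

α = 1 + [I]/Ki = 1 + 6.17/1.21 = 6.099.
For a competitive inhibitor, Vmax is unchanged and the apparent Km becomes α·Km: Km,app = 14.2 μM, Vmax,app = 39.2 μmol/min.
v = Vmax,app·[S]/(Km,app + [S]) = 39.2 × 5.22/(14.2 + 5.22) = 10.6 μmol/min.

10.6 μmol/min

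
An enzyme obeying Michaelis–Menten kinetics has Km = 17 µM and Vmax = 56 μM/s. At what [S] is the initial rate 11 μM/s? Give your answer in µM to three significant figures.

Rearranging v = Vmax[S]/(Km+[S]) gives [S] = Km·v/(Vmax − v).
[S] = 17 × 11 / (56 − 11) = 187.0/45.00 = 4.16 µM.

4.16 µM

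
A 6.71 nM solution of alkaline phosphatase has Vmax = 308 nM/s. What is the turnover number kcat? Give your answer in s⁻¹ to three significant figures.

kcat = Vmax/[E]total = 308 nM/s / 6.71 nM = 45.9 s⁻¹.

45.9 s⁻¹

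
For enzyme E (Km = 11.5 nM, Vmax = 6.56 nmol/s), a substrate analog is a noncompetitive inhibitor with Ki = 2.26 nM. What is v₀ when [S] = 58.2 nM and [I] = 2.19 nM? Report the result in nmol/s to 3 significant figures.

2.78 nmol/s

With α = 1 + [I]/Ki = 1 + 2.19/2.26 = 1.969, the noncompetitive rate law is v = (Vmax/α)·[S] / (Km + [S]).
v = (6.56/1.969)×58.2 / (11.5 + 58.2) = 193.9/69.70 = 2.78 nmol/s.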